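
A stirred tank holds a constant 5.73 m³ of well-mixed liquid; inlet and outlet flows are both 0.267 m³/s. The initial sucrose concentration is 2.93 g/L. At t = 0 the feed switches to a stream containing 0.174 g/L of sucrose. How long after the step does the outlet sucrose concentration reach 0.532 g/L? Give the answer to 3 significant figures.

Transient balance on the dissolved component: V dC/dt = Q(C_in − C), so τ = V/Q = 21.461 s.
C(t) = C_in + (C₀ − C_in) e^(−t/τ). Set C = 0.532 and solve for t:
e^(−t/τ) = (C − C_in)/(C₀ − C_in) = (0.532 − 0.174)/(2.93 − 0.174) = 0.12990
t = −τ ln(…) = 21.461 × 2.0410 = 43.801 s.

43.8 s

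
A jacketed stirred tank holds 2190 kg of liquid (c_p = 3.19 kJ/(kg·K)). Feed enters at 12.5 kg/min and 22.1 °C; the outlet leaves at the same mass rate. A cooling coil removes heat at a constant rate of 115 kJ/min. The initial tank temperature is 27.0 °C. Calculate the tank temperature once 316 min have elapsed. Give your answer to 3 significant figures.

M c_p dT/dt = ṁ c_p (T_in − T) − Q̇.
Rearrange: dT/dt = (T_ss − T)/τ with τ = M/ṁ = 175.20 min and T_ss = T_in − Q̇/(ṁ c_p) = 19.216 °C.
T approaches T_ss exponentially: T(t) = T_ss + (T₀ − T_ss) e^(−t/τ).
T(316) = 19.216 + (7.7840)·e^(−316/175.20) = 19.216 + (7.7840)·0.16470 = 20.498 °C.

20.5 °C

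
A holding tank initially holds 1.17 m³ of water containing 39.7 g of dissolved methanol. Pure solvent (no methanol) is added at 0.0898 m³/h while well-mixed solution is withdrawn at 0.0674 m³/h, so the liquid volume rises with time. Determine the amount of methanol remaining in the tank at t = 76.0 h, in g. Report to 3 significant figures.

Total volume: dV/dt = Q_in − Q_out = 0.022400 m³/h, so V(t) = 1.17 + 0.022400 t and V(76.0) = 2.8724 m³.
No methanol enters, so dm/dt = −Q_out · (m/V).
dm/m = −Q_out dt/(V₀ + 0.022400 t); integrating gives ln(m/m₀) = −(Q_out/(Q_in−Q_out)) ln(V/V₀).
m = m₀ (V₀/V)^(Q_out/(Q_in−Q_out)) = 39.7 × (1.17/2.8724)^(3.0089) = 2.6615 g.

2.66 g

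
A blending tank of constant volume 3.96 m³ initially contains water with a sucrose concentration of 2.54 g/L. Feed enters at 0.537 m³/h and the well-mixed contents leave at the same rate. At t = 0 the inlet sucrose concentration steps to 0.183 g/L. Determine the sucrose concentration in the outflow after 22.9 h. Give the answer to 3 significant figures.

0.289 g/L

Mass balance on the solute (V constant): V dC/dt = Q(C_in − C).
So dC/dt = (C_in − C)/τ with τ = V/Q = 3.96/0.537 = 7.3743 h.
C approaches C_in exponentially: C(t) = C_in + (C₀ − C_in) e^(−t/τ).
C(22.9) = 0.183 + (2.54 − 0.183)·e^(−22.9/7.3743) = 0.183 + (2.3570)·0.044808 = 0.28861 g/L.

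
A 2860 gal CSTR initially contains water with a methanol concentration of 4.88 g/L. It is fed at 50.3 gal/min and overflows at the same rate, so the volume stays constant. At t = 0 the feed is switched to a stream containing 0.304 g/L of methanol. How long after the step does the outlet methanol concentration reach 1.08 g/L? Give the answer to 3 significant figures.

101 min

Species balance: V dC/dt = Q(C_in − C) ⇒ τ = V/Q = 56.859 min.
C(t) = C_in + (C₀ − C_in) e^(−t/τ). Set C = 1.08 and solve for t:
e^(−t/τ) = (C − C_in)/(C₀ − C_in) = (1.08 − 0.304)/(4.88 − 0.304) = 0.16958
t = −τ ln(…) = 56.859 × 1.7744 = 100.89 min.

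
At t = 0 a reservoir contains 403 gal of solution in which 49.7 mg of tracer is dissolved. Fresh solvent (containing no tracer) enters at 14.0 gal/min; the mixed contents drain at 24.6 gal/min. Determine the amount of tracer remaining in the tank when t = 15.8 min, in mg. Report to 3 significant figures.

14.3 mg

Let m(t) be the amount of tracer. Volume: V(t) = V₀ + (Q_in − Q_out) t = 403 − 10.600 t; V(15.8) = 235.52 gal.
Solute balance: dm/dt = 0 − Q_out C = −Q_out m/V(t).
dm/m = −Q_out dt/(V₀ − 10.600 t); integrating gives ln(m/m₀) = −(Q_out/(Q_in−Q_out)) ln(V/V₀).
m = m₀ (V₀/V)^(Q_out/(Q_in−Q_out)) = 49.7 × (403/235.52)^(-2.3208) = 14.288 mg.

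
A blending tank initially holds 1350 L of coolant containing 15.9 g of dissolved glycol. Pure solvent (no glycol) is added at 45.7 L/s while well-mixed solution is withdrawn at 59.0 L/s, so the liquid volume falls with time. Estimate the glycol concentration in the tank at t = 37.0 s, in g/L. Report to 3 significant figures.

Total volume: dV/dt = Q_in − Q_out = -13.300 L/s, so V(t) = 1350 − 13.300 t and V(37.0) = 857.90 L.
Solute balance: dm/dt = 0 − Q_out C = −Q_out m/V(t).
Separate: dm/m = −Q_out dt/V(t) ⇒ ln(m/m₀) = −(Q_out/(Q_in−Q_out)) ln(V/V₀).
m = m₀ (V₀/V)^(Q_out/(Q_in−Q_out)) = 15.9 × (1350/857.90)^(-4.4361) = 2.1279 g.
C = m/V = 2.1279/857.90 = 0.0024803 g/L.

0.00248 g/L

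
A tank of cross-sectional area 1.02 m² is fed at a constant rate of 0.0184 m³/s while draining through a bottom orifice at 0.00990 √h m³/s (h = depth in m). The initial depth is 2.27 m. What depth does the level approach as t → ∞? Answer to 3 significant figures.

3.45 m

A dh/dt = Q_in − 0.00990 √h. Steady state requires inflow = outflow:
Q_in = 0.00990 √h_ss ⇒ √h_ss = 0.0184/0.00990 = 1.8586.
h_ss = 1.8586² = 3.4543 m. (Since h₀ = 2.27 m < h_ss, the level will rise toward this value.)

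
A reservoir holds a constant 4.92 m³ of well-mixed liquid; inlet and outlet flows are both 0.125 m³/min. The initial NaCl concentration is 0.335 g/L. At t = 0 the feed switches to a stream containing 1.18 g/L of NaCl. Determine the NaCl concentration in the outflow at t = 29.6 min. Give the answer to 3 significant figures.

Transient balance on the dissolved component: V dC/dt = Q(C_in − C).
So dC/dt = (C_in − C)/τ with τ = V/Q = 4.92/0.125 = 39.360 min.
This is linear first-order; C(t) = C_in + (C₀ − C_in) e^(−t/τ).
C(29.6) = 1.18 + (0.335 − 1.18)·e^(−29.6/39.360) = 1.18 + (-0.84500)·0.47141 = 0.78166 g/L.

0.782 g/L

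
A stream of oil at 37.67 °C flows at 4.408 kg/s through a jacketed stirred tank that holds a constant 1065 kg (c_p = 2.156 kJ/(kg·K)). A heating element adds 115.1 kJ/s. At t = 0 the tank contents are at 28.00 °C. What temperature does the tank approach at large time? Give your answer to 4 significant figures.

M c_p dT/dt = ṁ c_p (T_in − T) + Q̇.
At steady state dT/dt = 0 ⇒ T_ss = T_in + Q̇/(ṁ c_p) = 37.67 + 115.1/(4.408·2.156) = 49.7811 °C.

49.78 °C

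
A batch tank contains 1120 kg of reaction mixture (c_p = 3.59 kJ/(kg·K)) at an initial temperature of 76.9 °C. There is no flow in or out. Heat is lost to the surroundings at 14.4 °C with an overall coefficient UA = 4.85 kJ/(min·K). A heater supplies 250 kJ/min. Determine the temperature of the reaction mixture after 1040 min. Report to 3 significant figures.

69.1 °C

Energy balance: M c_p dT/dt = −UA(T − T_amb) + Q̇.
dT/dt = (T_ss − T)/τ with T_ss = T_amb + Q̇/UA = 14.4 + 250/4.85 = 65.946 °C, τ = M c_p/UA = 1120·3.59/4.85 = 829.03 min.
This is linear first-order; T(t) = T_ss + (T₀ − T_ss) e^(−t/τ).
T(1040) = 65.946 + (10.954)·0.28523 = 69.071 °C.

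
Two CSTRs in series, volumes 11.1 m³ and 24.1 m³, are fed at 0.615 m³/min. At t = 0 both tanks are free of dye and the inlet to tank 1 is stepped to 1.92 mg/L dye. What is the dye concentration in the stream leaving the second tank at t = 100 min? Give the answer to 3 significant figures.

Time constants: τᵢ = Vᵢ/Q for each well-mixed tank.
τ₁ = 11.1/0.615 = 18.049 min; τ₂ = 24.1/0.615 = 39.187 min.
Solving the cascade with C₁(0)=C₂(0)=0 gives C₂(t) = C_in[1 − (τ₁ e^(−t/τ₁) − τ₂ e^(−t/τ₂))/(τ₁ − τ₂)].
At t = 100: e^(−t/τ₁) = 0.0039244, e^(−t/τ₂) = 0.077936.
C₂ = 1.92·[1 − (18.049·0.0039244 − 39.187·0.077936)/(-21.138)] = 1.92·0.85887 = 1.6490 mg/L.

1.65 mg/L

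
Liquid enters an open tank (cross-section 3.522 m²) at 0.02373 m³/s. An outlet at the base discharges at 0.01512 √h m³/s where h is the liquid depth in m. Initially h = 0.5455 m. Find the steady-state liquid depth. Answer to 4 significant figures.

2.463 m

A dh/dt = Q_in − 0.01512 √h. Steady state requires inflow = outflow:
Q_in = 0.01512 √h_ss ⇒ √h_ss = 0.02373/0.01512 = 1.56944.
h_ss = 1.56944² = 2.46316 m. (Since h₀ = 0.5455 m < h_ss, the level will rise toward this value.)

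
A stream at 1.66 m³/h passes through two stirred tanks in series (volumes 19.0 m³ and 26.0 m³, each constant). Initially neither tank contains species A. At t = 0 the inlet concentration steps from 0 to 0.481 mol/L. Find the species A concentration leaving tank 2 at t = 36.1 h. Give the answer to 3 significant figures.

Time constants: τᵢ = Vᵢ/Q for each well-mixed tank.
τ₁ = 19.0/1.66 = 11.446 h; τ₂ = 26.0/1.66 = 15.663 h.
Solving the cascade with C₁(0)=C₂(0)=0 gives C₂(t) = C_in[1 − (τ₁ e^(−t/τ₁) − τ₂ e^(−t/τ₂))/(τ₁ − τ₂)].
At t = 36.1: e^(−t/τ₁) = 0.042681, e^(−t/τ₂) = 0.099774.
C₂ = 0.481·[1 − (11.446·0.042681 − 15.663·0.099774)/(-4.2169)] = 0.481·0.74526 = 0.35847 mol/L.

0.358 mol/L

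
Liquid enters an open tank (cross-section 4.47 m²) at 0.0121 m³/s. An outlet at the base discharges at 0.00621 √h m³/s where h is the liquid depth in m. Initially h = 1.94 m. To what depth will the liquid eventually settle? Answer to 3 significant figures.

3.80 m

A dh/dt = Q_in − 0.00621 √h. Steady state requires inflow = outflow:
Q_in = 0.00621 √h_ss ⇒ √h_ss = 0.0121/0.00621 = 1.9485.
h_ss = 1.9485² = 3.7965 m. (Since h₀ = 1.94 m < h_ss, the level will rise toward this value.)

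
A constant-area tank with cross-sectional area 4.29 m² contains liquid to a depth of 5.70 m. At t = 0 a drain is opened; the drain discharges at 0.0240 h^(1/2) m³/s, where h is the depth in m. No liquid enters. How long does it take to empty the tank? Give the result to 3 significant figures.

Mass balance (ρ constant): A dh/dt = −0.0240 √h.
This is separable: 2 d(√h)/dt = −0.0240/A, so √h = √h₀ − (0.0240/(2A)) t.
Tank is empty when √h = 0: t_empty = 2A√h₀/0.0240.
t_empty = 2·4.29·√5.70/0.0240 = 8.5800·2.3875/0.0240 = 853.52 s.

854 s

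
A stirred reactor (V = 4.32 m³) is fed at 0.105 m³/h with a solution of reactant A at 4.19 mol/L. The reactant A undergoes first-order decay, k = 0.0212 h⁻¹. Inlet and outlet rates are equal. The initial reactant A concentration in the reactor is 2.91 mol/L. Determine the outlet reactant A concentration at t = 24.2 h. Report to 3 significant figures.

V dC/dt = Q(C_in − C) − k V C.
This is linear with rate a = Q/V + k = 0.045506 h⁻¹.
C_ss = Q C_in/(Q + kV) = 2.2380 mol/L; C(t) = C_ss + (C₀ − C_ss) e^(−a t).
C(24.2) = 2.2380 + (0.67203)·e^(−0.045506·24.2) = 2.2380 + (0.67203)·0.33246 = 2.4614 mol/L.

2.46 mol/L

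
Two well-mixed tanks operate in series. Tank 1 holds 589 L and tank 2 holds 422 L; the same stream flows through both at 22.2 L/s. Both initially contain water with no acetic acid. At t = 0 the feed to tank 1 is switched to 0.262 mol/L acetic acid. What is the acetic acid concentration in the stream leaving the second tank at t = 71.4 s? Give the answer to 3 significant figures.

Time constants: τᵢ = Vᵢ/Q for each well-mixed tank.
τ₁ = 589/22.2 = 26.532 s; τ₂ = 422/22.2 = 19.009 s.
Solving the cascade with C₁(0)=C₂(0)=0 gives C₂(t) = C_in[1 − (τ₁ e^(−t/τ₁) − τ₂ e^(−t/τ₂))/(τ₁ − τ₂)].
At t = 71.4: e^(−t/τ₁) = 0.067804, e^(−t/τ₂) = 0.023374.
C₂ = 0.262·[1 − (26.532·0.067804 − 19.009·0.023374)/(7.5225)] = 0.262·0.81993 = 0.21482 mol/L.

0.215 mol/L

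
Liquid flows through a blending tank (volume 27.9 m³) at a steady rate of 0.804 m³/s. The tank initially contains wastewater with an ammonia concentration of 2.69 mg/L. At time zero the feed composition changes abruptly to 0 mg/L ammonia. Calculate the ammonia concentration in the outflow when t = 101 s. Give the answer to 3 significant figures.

0.146 mg/L

Mass balance on the solute (V constant): V dC/dt = Q(C_in − C).
Time constant τ = V/Q = 27.9/0.804 = 34.701 s.
Solution: C(t) = C_in + (C₀ − C_in) e^(−t/τ).
C(101) = 0 + (2.69 − 0)·e^(−101/34.701) = 0 + (2.6900)·0.054446 = 0.14646 mg/L.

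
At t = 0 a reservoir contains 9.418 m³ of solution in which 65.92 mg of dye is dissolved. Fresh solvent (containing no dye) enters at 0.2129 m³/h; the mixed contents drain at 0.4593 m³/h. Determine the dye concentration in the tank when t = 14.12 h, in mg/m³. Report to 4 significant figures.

4.699 mg/m³

Let m(t) be the amount of dye. Volume: V(t) = V₀ + (Q_in − Q_out) t = 9.418 − 0.246400 t; V(14.12) = 5.93883 m³.
Solute balance: dm/dt = 0 − Q_out C = −Q_out m/V(t).
dm/m = −Q_out dt/(V₀ − 0.246400 t); integrating gives ln(m/m₀) = −(Q_out/(Q_in−Q_out)) ln(V/V₀).
m = m₀ (V₀/V)^(Q_out/(Q_in−Q_out)) = 65.92 × (9.418/5.93883)^(-1.86404) = 27.9080 mg.
C = m/V = 27.9080/5.93883 = 4.69924 mg/m³.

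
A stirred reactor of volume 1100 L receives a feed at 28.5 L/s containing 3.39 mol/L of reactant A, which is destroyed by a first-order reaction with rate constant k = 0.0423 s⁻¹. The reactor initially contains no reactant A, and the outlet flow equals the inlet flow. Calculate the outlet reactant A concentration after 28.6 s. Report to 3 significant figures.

Accumulation = in − out − consumed: V dC/dt = Q C_in − Q C − k V C.
dC/dt = (Q/V) C_in − (Q/V + k) C; effective rate a = Q/V + k = 0.025909 + 0.0423 = 0.068209 s⁻¹.
C_ss = Q C_in/(Q + kV) = 1.2877 mol/L; C(t) = C_ss + (C₀ − C_ss) e^(−a t).
C(28.6) = 1.2877 + (-1.2877)·e^(−0.068209·28.6) = 1.2877 + (-1.2877)·0.14216 = 1.1046 mol/L.

1.10 mol/L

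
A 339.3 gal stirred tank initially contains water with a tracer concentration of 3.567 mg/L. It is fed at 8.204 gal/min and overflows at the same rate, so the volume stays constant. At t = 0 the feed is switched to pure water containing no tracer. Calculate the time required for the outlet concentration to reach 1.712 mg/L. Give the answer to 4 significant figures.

30.36 min

Unsteady species balance (constant V, well mixed): V dC/dt = Q(C_in − C), so τ = V/Q = 41.3579 min.
C(t) = C_in + (C₀ − C_in) e^(−t/τ). Set C = 1.712 and solve for t:
e^(−t/τ) = (C − C_in)/(C₀ − C_in) = (1.712 − 0)/(3.567 − 0) = 0.479955
t = −τ ln(…) = 41.3579 × 0.734063 = 30.3593 min.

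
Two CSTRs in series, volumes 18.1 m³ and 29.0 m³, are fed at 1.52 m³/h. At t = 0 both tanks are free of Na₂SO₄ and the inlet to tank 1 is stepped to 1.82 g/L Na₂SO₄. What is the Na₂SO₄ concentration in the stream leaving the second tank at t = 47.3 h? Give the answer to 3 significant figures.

Species balance on tank i: dCᵢ/dt = (Cᵢ₋₁ − Cᵢ)/τᵢ with τᵢ = Vᵢ/Q.
τ₁ = 18.1/1.52 = 11.908 h; τ₂ = 29.0/1.52 = 19.079 h.
Solving the cascade with C₁(0)=C₂(0)=0 gives C₂(t) = C_in[1 − (τ₁ e^(−t/τ₁) − τ₂ e^(−t/τ₂))/(τ₁ − τ₂)].
At t = 47.3: e^(−t/τ₁) = 0.018833, e^(−t/τ₂) = 0.083813.
C₂ = 1.82·[1 − (11.908·0.018833 − 19.079·0.083813)/(-7.1711)] = 1.82·0.80829 = 1.4711 g/L.

1.47 g/L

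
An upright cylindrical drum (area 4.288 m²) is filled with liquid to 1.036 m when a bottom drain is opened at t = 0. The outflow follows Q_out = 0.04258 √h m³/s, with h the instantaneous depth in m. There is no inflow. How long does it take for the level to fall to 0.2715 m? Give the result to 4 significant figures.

100.1 s

With no inflow, A dh/dt = −0.04258 √h.
This is separable: 2 d(√h)/dt = −0.04258/A, so √h = √h₀ − (0.04258/(2A)) t.
t = 2A(√h₀ − √h)/0.04258 = 2·4.288·(√1.036 − √0.2715)/0.04258
  = 8.57600 × (1.01784 − 0.521057) / 0.04258 = 100.057 s.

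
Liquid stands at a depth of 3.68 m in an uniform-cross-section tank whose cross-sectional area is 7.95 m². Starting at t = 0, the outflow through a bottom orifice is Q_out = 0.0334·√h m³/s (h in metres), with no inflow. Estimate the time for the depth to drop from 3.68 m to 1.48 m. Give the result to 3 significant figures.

334 s

Volume balance on the tank: A dh/dt = −0.0334 √h.
This is separable: 2 d(√h)/dt = −0.0334/A, so √h = √h₀ − (0.0334/(2A)) t.
t = 2A(√h₀ − √h)/0.0334 = 2·7.95·(√3.68 − √1.48)/0.0334
  = 15.900 × (1.9183 − 1.2166) / 0.0334 = 334.08 s.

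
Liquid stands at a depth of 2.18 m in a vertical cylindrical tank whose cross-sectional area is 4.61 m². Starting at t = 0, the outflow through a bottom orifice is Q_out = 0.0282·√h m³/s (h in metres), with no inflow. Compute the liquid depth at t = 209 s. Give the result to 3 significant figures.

Volume balance on the tank: A dh/dt = −0.0282 √h.
This is separable: 2 d(√h)/dt = −0.0282/A, so √h = √h₀ − (0.0282/(2A)) t.
√h = √2.18 − 0.0282·209/(2·4.61) = 1.4765 − 0.63924 = 0.83724.
h = 0.83724² = 0.70097 m.

0.701 m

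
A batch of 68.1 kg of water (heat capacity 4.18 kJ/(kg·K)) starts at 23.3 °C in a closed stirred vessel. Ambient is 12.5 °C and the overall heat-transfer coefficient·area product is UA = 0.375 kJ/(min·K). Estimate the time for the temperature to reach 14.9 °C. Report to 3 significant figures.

M c_p dT/dt = −UA(T − T_amb).
τ = M c_p/UA = 759.09 min; T_ss = T_amb = 12.500 °C.
T(t) = T_ss + (T₀ − T_ss)e^(−t/τ); set T = 14.9:
t = −τ ln[(T − T_ss)/(T₀ − T_ss)] = −759.09 · ln(0.22222) = 1141.7 min.

1140 min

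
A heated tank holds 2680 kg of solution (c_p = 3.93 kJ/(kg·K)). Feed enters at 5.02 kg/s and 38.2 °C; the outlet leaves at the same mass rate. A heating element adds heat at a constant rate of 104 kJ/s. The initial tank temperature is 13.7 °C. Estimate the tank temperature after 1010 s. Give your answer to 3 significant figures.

M c_p dT/dt = ṁ c_p (T_in − T) + Q̇.
Rearrange: dT/dt = (T_ss − T)/τ with τ = M/ṁ = 533.86 s and T_ss = T_in + Q̇/(ṁ c_p) = 43.472 °C.
Solution: T(t) = T_ss + (T₀ − T_ss) e^(−t/τ).
T(1010) = 43.472 + (-29.772)·e^(−1010/533.86) = 43.472 + (-29.772)·0.15079 = 38.982 °C.

39.0 °C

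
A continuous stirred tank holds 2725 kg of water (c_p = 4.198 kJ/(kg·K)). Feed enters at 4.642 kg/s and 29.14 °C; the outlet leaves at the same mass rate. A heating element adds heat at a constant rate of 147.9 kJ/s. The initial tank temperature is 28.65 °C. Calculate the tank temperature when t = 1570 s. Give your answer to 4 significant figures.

36.17 °C

M c_p dT/dt = ṁ c_p (T_in − T) + Q̇.
τ = M/ṁ = 587.031 s; T_ss = T_in + Q̇/(ṁ c_p) = 29.14 + 147.9/(4.642·4.198) = 36.7296 °C.
T approaches T_ss exponentially: T(t) = T_ss + (T₀ − T_ss) e^(−t/τ).
T(1570) = 36.7296 + (-8.07963)·e^(−1570/587.031) = 36.7296 + (-8.07963)·0.0689431 = 36.1726 °C.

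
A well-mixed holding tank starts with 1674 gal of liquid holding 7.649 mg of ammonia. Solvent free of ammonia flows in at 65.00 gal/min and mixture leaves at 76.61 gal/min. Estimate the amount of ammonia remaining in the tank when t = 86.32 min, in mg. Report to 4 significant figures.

Total volume: dV/dt = Q_in − Q_out = -11.6100 gal/min, so V(t) = 1674 − 11.6100 t and V(86.32) = 671.825 gal.
No ammonia enters, so dm/dt = −Q_out · (m/V).
dm/m = −Q_out dt/(V₀ − 11.6100 t); integrating gives ln(m/m₀) = −(Q_out/(Q_in−Q_out)) ln(V/V₀).
m = m₀ (V₀/V)^(Q_out/(Q_in−Q_out)) = 7.649 × (1674/671.825)^(-6.59862) = 0.0185035 mg.

0.01850 mg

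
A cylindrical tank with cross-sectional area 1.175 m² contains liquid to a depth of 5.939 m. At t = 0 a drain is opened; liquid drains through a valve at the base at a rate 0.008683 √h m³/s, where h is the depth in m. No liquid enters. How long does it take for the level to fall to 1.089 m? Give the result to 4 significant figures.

377.1 s

A dh/dt = −Q_out = −0.008683 √h.
∫ h^(−1/2) dh = −(0.008683/A) ∫ dt, giving 2√h = 2√h₀ − (0.008683/A) t.
t = 2A(√h₀ − √h)/0.008683 = 2·1.175·(√5.939 − √1.089)/0.008683
  = 2.35000 × (2.43701 − 1.04355) / 0.008683 = 377.130 s.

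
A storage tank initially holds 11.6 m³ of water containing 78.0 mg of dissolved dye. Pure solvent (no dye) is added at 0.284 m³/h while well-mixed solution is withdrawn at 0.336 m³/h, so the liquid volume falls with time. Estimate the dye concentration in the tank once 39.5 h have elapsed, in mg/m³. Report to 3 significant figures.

Total volume: dV/dt = Q_in − Q_out = -0.052000 m³/h, so V(t) = 11.6 − 0.052000 t and V(39.5) = 9.5460 m³.
Species balance (pure solvent in): dm/dt = −Q_out · m/V(t).
Separate: dm/m = −Q_out dt/V(t) ⇒ ln(m/m₀) = −(Q_out/(Q_in−Q_out)) ln(V/V₀).
m = m₀ (V₀/V)^(Q_out/(Q_in−Q_out)) = 78.0 × (11.6/9.5460)^(-6.4615) = 22.142 mg.
C = m/V = 22.142/9.5460 = 2.3195 mg/m³.

2.32 mg/m³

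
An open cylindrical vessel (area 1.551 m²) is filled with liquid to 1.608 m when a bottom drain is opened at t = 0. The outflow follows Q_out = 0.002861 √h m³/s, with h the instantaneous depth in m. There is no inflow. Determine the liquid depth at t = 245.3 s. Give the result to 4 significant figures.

Accumulation of liquid (constant cross-section A): A dh/dt = −0.002861 √h.
∫ h^(−1/2) dh = −(0.002861/A) ∫ dt, giving 2√h = 2√h₀ − (0.002861/A) t.
√h = √1.608 − 0.002861·245.3/(2·1.551) = 1.26807 − 0.226242 = 1.04183.
h = 1.04183² = 1.08540 m.

1.085 m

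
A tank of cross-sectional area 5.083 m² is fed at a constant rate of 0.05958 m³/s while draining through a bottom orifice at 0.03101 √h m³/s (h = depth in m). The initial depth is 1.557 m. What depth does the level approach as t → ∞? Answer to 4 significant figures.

3.691 m

Level balance: A dh/dt = 0.05958 − 0.03101 √h. Setting dh/dt = 0:
Q_in = 0.03101 √h_ss ⇒ √h_ss = 0.05958/0.03101 = 1.92132.
h_ss = 1.92132² = 3.69145 m. (Since h₀ = 1.557 m < h_ss, the level will rise toward this value.)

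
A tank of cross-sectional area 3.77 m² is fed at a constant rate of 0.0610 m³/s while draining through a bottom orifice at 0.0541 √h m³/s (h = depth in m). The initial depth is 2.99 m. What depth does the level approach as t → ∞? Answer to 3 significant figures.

Level balance: A dh/dt = 0.0610 − 0.0541 √h. Setting dh/dt = 0:
Q_in = 0.0541 √h_ss ⇒ √h_ss = 0.0610/0.0541 = 1.1275.
h_ss = 1.1275² = 1.2714 m. (Since h₀ = 2.99 m > h_ss, the level will fall toward this value.)

1.27 m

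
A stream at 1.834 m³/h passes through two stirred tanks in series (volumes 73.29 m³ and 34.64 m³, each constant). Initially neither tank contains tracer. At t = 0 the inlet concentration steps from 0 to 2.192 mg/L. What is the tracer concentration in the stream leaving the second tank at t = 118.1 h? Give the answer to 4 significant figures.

Each tank obeys Vᵢ dCᵢ/dt = Q(Cᵢ₋₁ − Cᵢ), so τᵢ = Vᵢ/Q.
τ₁ = 73.29/1.834 = 39.9618 h; τ₂ = 34.64/1.834 = 18.8877 h.
Tank 1: C₁ = C_in(1 − e^(−t/τ₁)). Tank 2 (τ₁ ≠ τ₂): C₂ = C_in[1 − (τ₁ e^(−t/τ₁) − τ₂ e^(−t/τ₂))/(τ₁ − τ₂)].
At t = 118.1: e^(−t/τ₁) = 0.0520620, e^(−t/τ₂) = 0.00192514.
C₂ = 2.192·[1 − (39.9618·0.0520620 − 18.8877·0.00192514)/(21.0742)] = 2.192·0.903003 = 1.97938 mg/L.

1.979 mg/L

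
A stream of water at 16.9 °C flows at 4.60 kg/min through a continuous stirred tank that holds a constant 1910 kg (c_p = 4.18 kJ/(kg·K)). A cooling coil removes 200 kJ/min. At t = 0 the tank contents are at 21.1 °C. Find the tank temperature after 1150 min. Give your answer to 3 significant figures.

M c_p dT/dt = ṁ c_p (T_in − T) − Q̇.
Rearrange: dT/dt = (T_ss − T)/τ with τ = M/ṁ = 415.22 min and T_ss = T_in − Q̇/(ṁ c_p) = 6.4985 °C.
T approaches T_ss exponentially: T(t) = T_ss + (T₀ − T_ss) e^(−t/τ).
T(1150) = 6.4985 + (14.601)·e^(−1150/415.22) = 6.4985 + (14.601)·0.062685 = 7.4138 °C.

7.41 °C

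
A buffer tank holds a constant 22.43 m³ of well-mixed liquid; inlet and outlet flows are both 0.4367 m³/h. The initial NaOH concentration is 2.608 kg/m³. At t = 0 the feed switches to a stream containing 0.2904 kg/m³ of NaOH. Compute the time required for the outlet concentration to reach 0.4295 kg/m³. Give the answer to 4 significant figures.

144.5 h

Transient balance on the dissolved component: V dC/dt = Q(C_in − C), so τ = V/Q = 51.3625 h.
C(t) = C_in + (C₀ − C_in) e^(−t/τ). Set C = 0.4295 and solve for t:
e^(−t/τ) = (C − C_in)/(C₀ − C_in) = (0.4295 − 0.2904)/(2.608 − 0.2904) = 0.0600190
t = −τ ln(…) = 51.3625 × 2.81309 = 144.488 h.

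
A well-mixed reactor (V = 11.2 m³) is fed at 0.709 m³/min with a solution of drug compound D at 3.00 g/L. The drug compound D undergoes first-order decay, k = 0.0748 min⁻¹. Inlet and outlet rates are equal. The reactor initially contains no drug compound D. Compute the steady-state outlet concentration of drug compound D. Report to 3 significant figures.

V dC/dt = Q(C_in − C) − k V C.
Steady state (dC/dt = 0): C_ss = Q C_in/(Q + kV) = C_in/(1 + kV/Q).
C_ss = 0.709·3.00/(0.709 + 0.0748·11.2) = 2.1270/1.5468 = 1.3751 g/L.

1.38 g/L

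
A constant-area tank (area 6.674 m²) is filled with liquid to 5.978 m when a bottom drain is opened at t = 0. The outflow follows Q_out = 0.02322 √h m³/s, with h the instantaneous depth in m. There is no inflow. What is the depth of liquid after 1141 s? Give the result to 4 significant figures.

A dh/dt = −Q_out = −0.02322 √h.
Separate and integrate: 2(√h − √h₀) = −(0.02322/A) t.
√h = √5.978 − 0.02322·1141/(2·6.674) = 2.44499 − 1.98487 = 0.460127.
h = 0.460127² = 0.211717 m.

0.2117 m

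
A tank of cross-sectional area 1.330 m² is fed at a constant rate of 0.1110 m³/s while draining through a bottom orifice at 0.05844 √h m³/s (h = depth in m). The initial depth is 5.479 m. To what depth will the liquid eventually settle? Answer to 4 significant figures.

Level balance: A dh/dt = 0.1110 − 0.05844 √h. Setting dh/dt = 0:
Q_in = 0.05844 √h_ss ⇒ √h_ss = 0.1110/0.05844 = 1.89938.
h_ss = 1.89938² = 3.60766 m. (Since h₀ = 5.479 m > h_ss, the level will fall toward this value.)

3.608 m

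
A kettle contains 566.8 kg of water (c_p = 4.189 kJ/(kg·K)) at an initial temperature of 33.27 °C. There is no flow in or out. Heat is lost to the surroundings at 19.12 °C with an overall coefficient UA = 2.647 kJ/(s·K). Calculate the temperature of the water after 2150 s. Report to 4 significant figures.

Lumped-capacitance energy balance: M c_p dT/dt = UA(T_amb − T).
dT/dt = (T_ss − T)/τ with T_ss = T_amb = 19.1200 °C, τ = M c_p/UA = 566.8·4.189/2.647 = 896.987 s.
Solution: T(t) = T_ss + (T₀ − T_ss) e^(−t/τ).
T(2150) = 19.1200 + (14.1500)·0.0909985 = 20.4076 °C.

20.41 °C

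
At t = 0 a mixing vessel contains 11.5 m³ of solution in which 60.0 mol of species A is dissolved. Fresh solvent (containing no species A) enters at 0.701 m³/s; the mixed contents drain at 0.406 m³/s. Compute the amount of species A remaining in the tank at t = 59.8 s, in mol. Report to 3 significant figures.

Total volume: dV/dt = Q_in − Q_out = 0.29500 m³/s, so V(t) = 11.5 + 0.29500 t and V(59.8) = 29.141 m³.
No species A enters, so dm/dt = −Q_out · (m/V).
Separate: dm/m = −Q_out dt/V(t) ⇒ ln(m/m₀) = −(Q_out/(Q_in−Q_out)) ln(V/V₀).
m = m₀ (V₀/V)^(Q_out/(Q_in−Q_out)) = 60.0 × (11.5/29.141)^(1.3763) = 16.688 mol.

16.7 mol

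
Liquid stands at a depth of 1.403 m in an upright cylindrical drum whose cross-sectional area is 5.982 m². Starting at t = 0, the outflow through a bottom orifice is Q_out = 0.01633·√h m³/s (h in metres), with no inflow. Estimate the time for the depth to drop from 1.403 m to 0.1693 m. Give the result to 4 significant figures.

A dh/dt = −Q_out = −0.01633 √h.
Separate and integrate: 2(√h − √h₀) = −(0.01633/A) t.
t = 2A(√h₀ − √h)/0.01633 = 2·5.982·(√1.403 − √0.1693)/0.01633
  = 11.9640 × (1.18448 − 0.411461) / 0.01633 = 566.346 s.

566.3 s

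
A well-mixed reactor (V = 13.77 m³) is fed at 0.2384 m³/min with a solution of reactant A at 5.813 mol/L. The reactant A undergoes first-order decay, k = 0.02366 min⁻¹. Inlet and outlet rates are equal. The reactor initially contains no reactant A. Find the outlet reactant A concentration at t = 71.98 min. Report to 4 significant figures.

Accumulation = in − out − consumed: V dC/dt = Q C_in − Q C − k V C.
This is linear with rate a = Q/V + k = 0.0409730 min⁻¹.
C_ss = Q C_in/(Q + kV) = 2.45626 mol/L; C(t) = C_ss + (C₀ − C_ss) e^(−a t).
C(71.98) = 2.45626 + (-2.45626)·e^(−0.0409730·71.98) = 2.45626 + (-2.45626)·0.0523797 = 2.32760 mol/L.

2.328 mol/L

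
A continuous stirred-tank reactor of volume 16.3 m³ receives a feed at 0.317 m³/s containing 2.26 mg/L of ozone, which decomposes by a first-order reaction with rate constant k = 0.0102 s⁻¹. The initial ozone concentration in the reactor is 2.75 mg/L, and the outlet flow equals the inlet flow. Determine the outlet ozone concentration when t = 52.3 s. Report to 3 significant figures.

V dC/dt = Q(C_in − C) − k V C.
dC/dt = (Q/V) C_in − (Q/V + k) C; effective rate a = Q/V + k = 0.019448 + 0.0102 = 0.029648 s⁻¹.
C_ss = Q C_in/(Q + kV) = 1.4825 mg/L; C(t) = C_ss + (C₀ − C_ss) e^(−a t).
C(52.3) = 1.4825 + (1.2675)·e^(−0.029648·52.3) = 1.4825 + (1.2675)·0.21212 = 1.7513 mg/L.

1.75 mg/L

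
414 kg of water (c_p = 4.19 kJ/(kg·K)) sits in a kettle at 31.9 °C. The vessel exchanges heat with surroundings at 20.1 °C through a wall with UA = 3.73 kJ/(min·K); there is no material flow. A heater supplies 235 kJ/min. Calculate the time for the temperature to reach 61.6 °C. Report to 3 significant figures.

Lumped-capacitance energy balance: M c_p dT/dt = UA(T_amb − T) + Q̇.
τ = M c_p/UA = 465.06 min; T_ss = T_amb + Q̇/UA = 20.1 + 235/3.73 = 83.103 °C.
T(t) = T_ss + (T₀ − T_ss)e^(−t/τ); set T = 61.6:
t = −τ ln[(T − T_ss)/(T₀ − T_ss)] = −465.06 · ln(0.41995) = 403.49 min.

403 min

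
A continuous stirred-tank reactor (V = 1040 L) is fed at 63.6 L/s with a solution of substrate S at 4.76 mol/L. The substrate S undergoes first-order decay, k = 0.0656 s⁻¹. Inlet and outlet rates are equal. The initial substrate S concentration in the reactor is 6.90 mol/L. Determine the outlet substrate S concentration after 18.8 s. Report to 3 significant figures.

2.72 mol/L

Accumulation = in − out − consumed: V dC/dt = Q C_in − Q C − k V C.
dC/dt = (Q/V) C_in − (Q/V + k) C; effective rate a = Q/V + k = 0.061154 + 0.0656 = 0.12675 s⁻¹.
C_ss = Q C_in/(Q + kV) = 2.2965 mol/L; C(t) = C_ss + (C₀ − C_ss) e^(−a t).
C(18.8) = 2.2965 + (4.6035)·e^(−0.12675·18.8) = 2.2965 + (4.6035)·0.092276 = 2.7213 mol/L.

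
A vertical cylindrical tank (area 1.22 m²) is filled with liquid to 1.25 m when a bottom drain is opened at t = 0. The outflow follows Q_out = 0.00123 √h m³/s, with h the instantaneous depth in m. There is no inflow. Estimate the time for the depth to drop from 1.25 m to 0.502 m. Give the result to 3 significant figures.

812 s

A dh/dt = −Q_out = −0.00123 √h.
This is separable: 2 d(√h)/dt = −0.00123/A, so √h = √h₀ − (0.00123/(2A)) t.
t = 2A(√h₀ − √h)/0.00123 = 2·1.22·(√1.25 − √0.502)/0.00123
  = 2.4400 × (1.1180 − 0.70852) / 0.00123 = 812.37 s.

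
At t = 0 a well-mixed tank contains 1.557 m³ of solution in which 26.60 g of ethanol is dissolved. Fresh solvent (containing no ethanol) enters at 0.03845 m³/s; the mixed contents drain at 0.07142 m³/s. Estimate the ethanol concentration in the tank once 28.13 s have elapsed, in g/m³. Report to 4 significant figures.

Let m(t) be the amount of ethanol. Volume: V(t) = V₀ + (Q_in − Q_out) t = 1.557 − 0.0329700 t; V(28.13) = 0.629554 m³.
Species balance (pure solvent in): dm/dt = −Q_out · m/V(t).
dm/m = −Q_out dt/(V₀ − 0.0329700 t); integrating gives ln(m/m₀) = −(Q_out/(Q_in−Q_out)) ln(V/V₀).
m = m₀ (V₀/V)^(Q_out/(Q_in−Q_out)) = 26.60 × (1.557/0.629554)^(-2.16621) = 3.74116 g.
C = m/V = 3.74116/0.629554 = 5.94256 g/m³.

5.943 g/m³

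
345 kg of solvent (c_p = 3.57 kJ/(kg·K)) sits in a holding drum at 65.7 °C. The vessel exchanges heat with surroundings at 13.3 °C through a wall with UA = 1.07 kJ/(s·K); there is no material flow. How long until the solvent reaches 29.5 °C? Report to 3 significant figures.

Lumped-capacitance energy balance: M c_p dT/dt = UA(T_amb − T).
τ = M c_p/UA = 1151.1 s; T_ss = T_amb = 13.300 °C.
T(t) = T_ss + (T₀ − T_ss)e^(−t/τ); set T = 29.5:
t = −τ ln[(T − T_ss)/(T₀ − T_ss)] = −1151.1 · ln(0.30916) = 1351.2 s.

1350 s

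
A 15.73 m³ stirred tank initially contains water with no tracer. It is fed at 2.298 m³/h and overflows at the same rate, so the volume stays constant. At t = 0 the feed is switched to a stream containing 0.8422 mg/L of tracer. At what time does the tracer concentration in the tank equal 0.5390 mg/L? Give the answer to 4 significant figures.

Species balance: V dC/dt = Q(C_in − C) ⇒ τ = V/Q = 6.84508 h.
C(t) = C_in + (C₀ − C_in) e^(−t/τ). Set C = 0.5390 and solve for t:
e^(−t/τ) = (C − C_in)/(C₀ − C_in) = (0.5390 − 0.8422)/(0 − 0.8422) = 0.360009
t = −τ ln(…) = 6.84508 × 1.02162 = 6.99311 h.

6.993 h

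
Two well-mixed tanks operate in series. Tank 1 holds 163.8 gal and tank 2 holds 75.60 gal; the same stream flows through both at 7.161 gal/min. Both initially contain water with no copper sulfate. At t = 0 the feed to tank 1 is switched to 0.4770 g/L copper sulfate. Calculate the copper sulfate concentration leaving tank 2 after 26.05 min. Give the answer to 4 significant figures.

0.2280 g/L

Species balance on tank i: dCᵢ/dt = (Cᵢ₋₁ − Cᵢ)/τᵢ with τᵢ = Vᵢ/Q.
τ₁ = 163.8/7.161 = 22.8739 min; τ₂ = 75.60/7.161 = 10.5572 min.
Tank 1: C₁ = C_in(1 − e^(−t/τ₁)). Tank 2 (τ₁ ≠ τ₂): C₂ = C_in[1 − (τ₁ e^(−t/τ₁) − τ₂ e^(−t/τ₂))/(τ₁ − τ₂)].
At t = 26.05: e^(−t/τ₁) = 0.320186, e^(−t/τ₂) = 0.0847954.
C₂ = 0.4770·[1 − (22.8739·0.320186 − 10.5572·0.0847954)/(12.3167)] = 0.4770·0.478050 = 0.228030 g/L.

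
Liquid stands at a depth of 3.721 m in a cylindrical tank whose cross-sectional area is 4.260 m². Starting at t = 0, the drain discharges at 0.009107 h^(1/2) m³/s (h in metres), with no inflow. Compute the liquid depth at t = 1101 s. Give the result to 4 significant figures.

0.5657 m

Accumulation of liquid (constant cross-section A): A dh/dt = −0.009107 √h.
Separate and integrate: 2(√h − √h₀) = −(0.009107/A) t.
√h = √3.721 − 0.009107·1101/(2·4.260) = 1.92899 − 1.17686 = 0.752134.
h = 0.752134² = 0.565706 m.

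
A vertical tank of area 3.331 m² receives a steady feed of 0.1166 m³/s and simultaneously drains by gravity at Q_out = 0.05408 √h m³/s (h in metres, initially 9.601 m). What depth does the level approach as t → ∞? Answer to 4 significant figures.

Unsteady balance on liquid volume: A dh/dt = Q_in − 0.05408 √h. At steady state dh/dt = 0:
Q_in = 0.05408 √h_ss ⇒ √h_ss = 0.1166/0.05408 = 2.15607.
h_ss = 2.15607² = 4.64862 m. (Since h₀ = 9.601 m > h_ss, the level will fall toward this value.)

4.649 m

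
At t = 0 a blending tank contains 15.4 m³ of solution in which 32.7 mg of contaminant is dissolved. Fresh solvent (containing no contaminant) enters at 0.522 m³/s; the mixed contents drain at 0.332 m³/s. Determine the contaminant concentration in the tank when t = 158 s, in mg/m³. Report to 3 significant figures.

0.109 mg/m³

Total volume: dV/dt = Q_in − Q_out = 0.19000 m³/s, so V(t) = 15.4 + 0.19000 t and V(158) = 45.420 m³.
No contaminant enters, so dm/dt = −Q_out · (m/V).
Separate: dm/m = −Q_out dt/V(t) ⇒ ln(m/m₀) = −(Q_out/(Q_in−Q_out)) ln(V/V₀).
m = m₀ (V₀/V)^(Q_out/(Q_in−Q_out)) = 32.7 × (15.4/45.420)^(1.7474) = 4.9404 mg.
C = m/V = 4.9404/45.420 = 0.10877 mg/m³.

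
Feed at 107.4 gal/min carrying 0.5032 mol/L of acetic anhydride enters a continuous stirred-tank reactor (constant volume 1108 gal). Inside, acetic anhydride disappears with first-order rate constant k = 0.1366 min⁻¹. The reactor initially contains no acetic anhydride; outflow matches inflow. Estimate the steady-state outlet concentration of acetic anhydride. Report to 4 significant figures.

0.2089 mol/L

Accumulation = in − out − consumed: V dC/dt = Q C_in − Q C − k V C.
At steady state: 0 = Q C_in − (Q + kV) C_ss, so C_ss = Q C_in/(Q + kV).
C_ss = 107.4·0.5032/(107.4 + 0.1366·1108) = 54.0437/258.753 = 0.208862 mol/L.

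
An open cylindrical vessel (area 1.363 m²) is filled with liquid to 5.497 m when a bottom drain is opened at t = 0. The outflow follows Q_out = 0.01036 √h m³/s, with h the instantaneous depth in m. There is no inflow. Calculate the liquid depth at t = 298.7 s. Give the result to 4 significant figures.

1.463 m

A dh/dt = −Q_out = −0.01036 √h.
This is separable: 2 d(√h)/dt = −0.01036/A, so √h = √h₀ − (0.01036/(2A)) t.
√h = √5.497 − 0.01036·298.7/(2·1.363) = 2.34457 − 1.13519 = 1.20938.
h = 1.20938² = 1.46259 m.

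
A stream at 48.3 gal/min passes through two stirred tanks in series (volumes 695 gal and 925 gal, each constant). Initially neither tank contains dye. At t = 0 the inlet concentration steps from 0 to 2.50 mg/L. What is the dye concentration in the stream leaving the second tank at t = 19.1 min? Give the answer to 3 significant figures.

Species balance on tank i: dCᵢ/dt = (Cᵢ₋₁ − Cᵢ)/τᵢ with τᵢ = Vᵢ/Q.
τ₁ = 695/48.3 = 14.389 min; τ₂ = 925/48.3 = 19.151 min.
Solving the cascade with C₁(0)=C₂(0)=0 gives C₂(t) = C_in[1 − (τ₁ e^(−t/τ₁) − τ₂ e^(−t/τ₂))/(τ₁ − τ₂)].
At t = 19.1: e^(−t/τ₁) = 0.26517, e^(−t/τ₂) = 0.36886.
C₂ = 2.50·[1 − (14.389·0.26517 − 19.151·0.36886)/(-4.7619)] = 2.50·0.31781 = 0.79451 mg/L.

0.795 mg/L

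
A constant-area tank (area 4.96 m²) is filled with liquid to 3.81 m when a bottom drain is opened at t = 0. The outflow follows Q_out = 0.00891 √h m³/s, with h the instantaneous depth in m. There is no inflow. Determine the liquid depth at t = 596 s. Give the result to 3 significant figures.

2.01 m

A dh/dt = −Q_out = −0.00891 √h.
This is separable: 2 d(√h)/dt = −0.00891/A, so √h = √h₀ − (0.00891/(2A)) t.
√h = √3.81 − 0.00891·596/(2·4.96) = 1.9519 − 0.53532 = 1.4166.
h = 1.4166² = 2.0068 m.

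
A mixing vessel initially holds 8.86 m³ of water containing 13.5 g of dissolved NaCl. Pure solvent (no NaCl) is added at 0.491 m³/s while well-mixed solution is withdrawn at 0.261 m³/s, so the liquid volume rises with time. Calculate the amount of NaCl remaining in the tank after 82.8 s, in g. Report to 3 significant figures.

Total volume: dV/dt = Q_in − Q_out = 0.23000 m³/s, so V(t) = 8.86 + 0.23000 t and V(82.8) = 27.904 m³.
No NaCl enters, so dm/dt = −Q_out · (m/V).
dm/m = −Q_out dt/(V₀ + 0.23000 t); integrating gives ln(m/m₀) = −(Q_out/(Q_in−Q_out)) ln(V/V₀).
m = m₀ (V₀/V)^(Q_out/(Q_in−Q_out)) = 13.5 × (8.86/27.904)^(1.1348) = 3.6724 g.

3.67 g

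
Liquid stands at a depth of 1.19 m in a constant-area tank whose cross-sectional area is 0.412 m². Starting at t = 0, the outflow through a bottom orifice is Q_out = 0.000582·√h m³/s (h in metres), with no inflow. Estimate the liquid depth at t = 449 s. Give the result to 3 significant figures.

0.599 m

Volume balance on the tank: A dh/dt = −0.000582 √h.
∫ h^(−1/2) dh = −(0.000582/A) ∫ dt, giving 2√h = 2√h₀ − (0.000582/A) t.
√h = √1.19 − 0.000582·449/(2·0.412) = 1.0909 − 0.31713 = 0.77374.
h = 0.77374² = 0.59867 m.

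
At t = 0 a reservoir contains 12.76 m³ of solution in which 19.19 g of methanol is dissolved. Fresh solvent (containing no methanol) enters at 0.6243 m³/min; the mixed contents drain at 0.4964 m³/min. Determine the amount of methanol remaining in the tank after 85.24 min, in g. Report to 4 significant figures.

1.746 g

Let m(t) be the amount of methanol. Volume: V(t) = V₀ + (Q_in − Q_out) t = 12.76 + 0.127900 t; V(85.24) = 23.6622 m³.
Solute balance: dm/dt = 0 − Q_out C = −Q_out m/V(t).
Separate: dm/m = −Q_out dt/V(t) ⇒ ln(m/m₀) = −(Q_out/(Q_in−Q_out)) ln(V/V₀).
m = m₀ (V₀/V)^(Q_out/(Q_in−Q_out)) = 19.19 × (12.76/23.6622)^(3.88116) = 1.74635 g.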